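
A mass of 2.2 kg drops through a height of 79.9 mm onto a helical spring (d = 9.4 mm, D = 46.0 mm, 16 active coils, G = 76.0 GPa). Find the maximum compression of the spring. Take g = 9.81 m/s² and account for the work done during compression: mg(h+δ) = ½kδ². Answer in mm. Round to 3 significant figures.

8.97 mm

k = Gd⁴/(8D³N_a) = (76.0×10³)(9.4⁴)/(8·46.0³·16) = 47.626 N/mm
W = mg = 2.2 × 9.81 = 21.582 N
½kδ² − Wδ − Wh = 0 → δ = (W + √(W² + 2kWh))/k
δ = (21.582 + √(465.78 + 164252))/47.626 = (21.582 + 405.85)/47.626 = 8.9749 mm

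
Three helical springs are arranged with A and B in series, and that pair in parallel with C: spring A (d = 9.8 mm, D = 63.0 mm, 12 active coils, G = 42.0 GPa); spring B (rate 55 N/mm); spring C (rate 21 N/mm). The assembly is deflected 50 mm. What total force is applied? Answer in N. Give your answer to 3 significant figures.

1670 N

k_A = Gd⁴/(8D³N_a) = (42.0×10³)(9.8⁴)/(8·63.0³·12) = 16.138 N/mm
Springs A,B series: k_AB = 1/(1/16.138+1/55) = 12.477 N/mm; parallel with C: k_eq = 12.477+21 = 33.477 N/mm
F = k_eq·δ = 33.477·50 = 1673.9 N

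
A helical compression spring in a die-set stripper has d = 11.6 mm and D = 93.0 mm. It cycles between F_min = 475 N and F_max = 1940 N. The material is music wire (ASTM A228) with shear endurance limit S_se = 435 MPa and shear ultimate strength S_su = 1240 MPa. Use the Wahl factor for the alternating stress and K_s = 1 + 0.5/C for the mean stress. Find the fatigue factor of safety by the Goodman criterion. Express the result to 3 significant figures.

C = D/d = 93.0/11.6 = 8.0172; K_W = (4C−1)/(4C−4)+0.615/C = 1.1836; K_s = 1+0.5/C = 1.0624
F_a = (F_max−F_min)/2 = 732.5 N; F_m = (F_max+F_min)/2 = 1207.5 N
τ_a = K_W·8F_aD/(πd³) = 1.1836 × 111.14 = 131.54 MPa
τ_m = K_s·8F_mD/(πd³) = 1.0624 × 183.2 = 194.63 MPa
Goodman: 1/n_f = τ_a/S_se + τ_m/S_su = 131.54/435 + 194.63/1240 = 0.30239 + 0.15696 = 0.45935
n_f = 1/0.45935 = 2.177

2.18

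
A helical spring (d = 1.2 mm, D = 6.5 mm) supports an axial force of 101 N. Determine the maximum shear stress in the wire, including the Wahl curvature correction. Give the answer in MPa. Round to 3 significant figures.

1240 MPa

Spring index C = D/d = 6.5/1.2 = 5.4167
K_W = (4C−1)/(4C−4) + 0.615/C = 20.667/17.667 + 0.1135 = 1.2833
τ₀ = 8FD/(πd³) = 8·101·6.5/(π·1.2³) = 5252/5.4287 = 967.46 MPa
τ_max = K·τ₀ = 1.2833 × 967.46 = 1241.6 MPa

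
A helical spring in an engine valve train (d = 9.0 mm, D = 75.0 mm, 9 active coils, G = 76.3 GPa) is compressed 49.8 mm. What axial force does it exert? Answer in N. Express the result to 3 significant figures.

821 N

k = Gd⁴/(8D³N_a) = (76.3×10³)(9.0⁴)/(8·75.0³·9) = 16.481 N/mm
F = k·δ = 16.481 × 49.8 = 820.74 N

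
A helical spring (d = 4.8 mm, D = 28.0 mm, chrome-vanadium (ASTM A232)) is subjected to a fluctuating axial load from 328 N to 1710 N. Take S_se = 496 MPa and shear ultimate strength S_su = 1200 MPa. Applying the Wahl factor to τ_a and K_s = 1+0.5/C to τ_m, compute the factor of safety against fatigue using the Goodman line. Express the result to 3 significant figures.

C = D/d = 28.0/4.8 = 5.8333; K_W = (4C−1)/(4C−4)+0.615/C = 1.2606; K_s = 1+0.5/C = 1.0857
F_a = (F_max−F_min)/2 = 691 N; F_m = (F_max+F_min)/2 = 1019 N
τ_a = K_W·8F_aD/(πd³) = 1.2606 × 445.5 = 561.6 MPa
τ_m = K_s·8F_mD/(πd³) = 1.0857 × 656.97 = 713.29 MPa
Goodman: 1/n_f = τ_a/S_se + τ_m/S_su = 561.6/496 + 713.29/1200 = 1.13227 + 0.59441 = 1.7267
n_f = 1/1.7267 = 0.5791

0.579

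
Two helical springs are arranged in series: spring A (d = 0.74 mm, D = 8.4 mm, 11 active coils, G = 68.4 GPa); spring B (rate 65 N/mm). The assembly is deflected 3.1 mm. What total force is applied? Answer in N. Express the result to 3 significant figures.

k_A = Gd⁴/(8D³N_a) = (68.4×10³)(0.74⁴)/(8·8.4³·11) = 0.39324 N/mm
Series: 1/k_eq = 1/0.39324 + 1/65 = 2.5583; k_eq = 0.39088 N/mm
F = k_eq·δ = 0.39088·3.1 = 1.2117 N

1.21 N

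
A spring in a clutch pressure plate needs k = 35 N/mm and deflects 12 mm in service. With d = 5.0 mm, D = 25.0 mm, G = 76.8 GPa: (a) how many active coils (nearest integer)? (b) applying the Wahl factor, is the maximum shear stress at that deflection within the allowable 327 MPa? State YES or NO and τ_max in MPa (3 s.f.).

N_a = Gd⁴/(8D³k) = (76.8×10³)(5.0⁴)/(8·25.0³·35) = 10.97 → N_a = 11
Actual rate k = Gd⁴/(8D³·11) = 34.909 N/mm
Working load F = kδ = 34.909·12 = 418.91 N
C = 25.0/5.0 = 5.0000; K_W = (4C−1)/(4C−4)+0.615/C = 1.3105
τ_max = K_W·8FD/(πd³) = 1.3105·213.35 = 279.59 MPa
τ_max ≤ 327 MPa → acceptable

(a) 11 coils; (b) YES, τ_max = 280 MPa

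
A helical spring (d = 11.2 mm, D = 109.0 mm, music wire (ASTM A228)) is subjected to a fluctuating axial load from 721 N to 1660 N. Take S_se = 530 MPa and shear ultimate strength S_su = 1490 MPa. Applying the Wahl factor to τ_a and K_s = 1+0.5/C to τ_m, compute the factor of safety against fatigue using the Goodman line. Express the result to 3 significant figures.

C = D/d = 109.0/11.2 = 9.7321; K_W = (4C−1)/(4C−4)+0.615/C = 1.1491; K_s = 1+0.5/C = 1.0514
F_a = (F_max−F_min)/2 = 469.5 N; F_m = (F_max+F_min)/2 = 1190.5 N
τ_a = K_W·8F_aD/(πd³) = 1.1491 × 92.757 = 106.59 MPa
τ_m = K_s·8F_mD/(πd³) = 1.0514 × 235.2 = 247.29 MPa
Goodman: 1/n_f = τ_a/S_se + τ_m/S_su = 106.59/530 + 247.29/1490 = 0.20111 + 0.16596 = 0.36707
n_f = 1/0.36707 = 2.724

2.72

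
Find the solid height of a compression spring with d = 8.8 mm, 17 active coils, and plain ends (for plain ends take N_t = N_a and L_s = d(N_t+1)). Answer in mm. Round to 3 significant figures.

158 mm

plain ends: N_t = N_a = 17
L_s = d·(N_t+1) = 8.8 × 18 = 158.4 mm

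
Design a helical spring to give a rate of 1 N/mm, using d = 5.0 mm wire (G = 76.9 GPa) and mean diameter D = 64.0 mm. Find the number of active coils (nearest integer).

N_a = Gd⁴/(8D³k) = (76.9×10³ × 5.0⁴)/(8 × 64.0³ × 1)
    = 4.80625e+07 / 2.09715e+06 = 22.92 → 23 coils

23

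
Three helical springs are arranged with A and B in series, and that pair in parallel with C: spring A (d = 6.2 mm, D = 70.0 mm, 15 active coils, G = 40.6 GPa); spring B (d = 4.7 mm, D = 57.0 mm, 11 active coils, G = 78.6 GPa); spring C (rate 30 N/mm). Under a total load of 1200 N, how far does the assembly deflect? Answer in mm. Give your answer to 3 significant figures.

k_A = Gd⁴/(8D³N_a) = (40.6×10³)(6.2⁴)/(8·70.0³·15) = 1.4575 N/mm
k_B = Gd⁴/(8D³N_a) = (78.6×10³)(4.7⁴)/(8·57.0³·11) = 2.3535 N/mm
Springs A,B series: k_AB = 1/(1/1.4575+1/2.3535) = 0.90009 N/mm; parallel with C: k_eq = 0.90009+30 = 30.9 N/mm
δ = F/k_eq = 1200/30.9 = 38.835 mm

38.8 mm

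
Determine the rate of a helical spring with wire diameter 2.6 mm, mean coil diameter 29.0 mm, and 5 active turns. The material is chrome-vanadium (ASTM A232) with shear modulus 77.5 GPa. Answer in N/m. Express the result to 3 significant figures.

3630 N/m

k = Gd⁴/(8D³N_a) = (77.5×10³ × 2.6⁴) / (8 × 29.0³ × 5)
  = 3.54156e+06 / 975560 = 3.6303 N/mm = 3630.3 N/m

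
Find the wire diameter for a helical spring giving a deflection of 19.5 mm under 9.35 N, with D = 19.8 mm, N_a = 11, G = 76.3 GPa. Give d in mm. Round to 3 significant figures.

Required rate k = F/δ = 9.35/19.5 = 0.47949 N/mm
d = (8D³N_a·k / G)^(1/4) = (8·19.8³·11·0.47949 / (76.3×10³))^0.25
  = (4.2927)^0.25 = 1.4394 mm

1.44 mm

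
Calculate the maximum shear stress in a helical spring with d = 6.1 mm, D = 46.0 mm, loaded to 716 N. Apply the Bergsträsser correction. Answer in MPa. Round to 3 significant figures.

Spring index C = D/d = 46.0/6.1 = 7.5410
K_B = (4C+2)/(4C−3) = 32.164/27.164 = 1.1841
τ₀ = 8FD/(πd³) = 8·716·46.0/(π·6.1³) = 263488/713.08 = 369.51 MPa
τ_max = K·τ₀ = 1.1841 × 369.51 = 437.52 MPa

438 MPa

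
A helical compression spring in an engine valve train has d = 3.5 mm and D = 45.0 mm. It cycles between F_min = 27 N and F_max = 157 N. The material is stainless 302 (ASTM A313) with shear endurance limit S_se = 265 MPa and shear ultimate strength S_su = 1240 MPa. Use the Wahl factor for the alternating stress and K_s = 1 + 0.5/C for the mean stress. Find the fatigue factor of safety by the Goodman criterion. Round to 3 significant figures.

C = D/d = 45.0/3.5 = 12.8571; K_W = (4C−1)/(4C−4)+0.615/C = 1.1111; K_s = 1+0.5/C = 1.0389
F_a = (F_max−F_min)/2 = 65 N; F_m = (F_max+F_min)/2 = 92 N
τ_a = K_W·8F_aD/(πd³) = 1.1111 × 173.72 = 193.02 MPa
τ_m = K_s·8F_mD/(πd³) = 1.0389 × 245.89 = 255.45 MPa
Goodman: 1/n_f = τ_a/S_se + τ_m/S_su = 193.02/265 + 255.45/1240 = 0.72839 + 0.20601 = 0.9344
n_f = 1/0.9344 = 1.07

1.07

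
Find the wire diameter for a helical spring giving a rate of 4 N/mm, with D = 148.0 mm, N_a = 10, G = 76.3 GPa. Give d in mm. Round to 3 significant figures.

d = (8D³N_a·k / G)^(1/4) = (8·148.0³·10·4 / (76.3×10³))^0.25
  = (13596)^0.25 = 10.7982 mm

10.8 mm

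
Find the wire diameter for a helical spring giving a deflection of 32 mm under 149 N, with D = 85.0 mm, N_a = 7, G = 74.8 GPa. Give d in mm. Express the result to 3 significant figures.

6.80 mm

Required rate k = F/δ = 149/32 = 4.6562 N/mm
d = (8D³N_a·k / G)^(1/4) = (8·85.0³·7·4.6562 / (74.8×10³))^0.25
  = (2140.8)^0.25 = 6.8021 mm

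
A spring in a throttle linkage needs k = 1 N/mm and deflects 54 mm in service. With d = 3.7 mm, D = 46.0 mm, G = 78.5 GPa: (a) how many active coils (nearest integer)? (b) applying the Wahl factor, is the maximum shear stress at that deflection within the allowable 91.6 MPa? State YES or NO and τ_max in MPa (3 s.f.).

N_a = Gd⁴/(8D³k) = (78.5×10³)(3.7⁴)/(8·46.0³·1) = 18.89 → N_a = 19
Actual rate k = Gd⁴/(8D³·19) = 0.9944 N/mm
Working load F = kδ = 0.9944·54 = 53.697 N
C = 46.0/3.7 = 12.4324; K_W = (4C−1)/(4C−4)+0.615/C = 1.1151
τ_max = K_W·8FD/(πd³) = 1.1151·124.18 = 138.47 MPa
τ_max > 91.6 MPa → exceeds allowable

(a) 19 coils; (b) NO, τ_max = 138 MPa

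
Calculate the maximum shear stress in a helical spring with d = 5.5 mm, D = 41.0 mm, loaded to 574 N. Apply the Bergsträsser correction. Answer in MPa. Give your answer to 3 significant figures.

Spring index C = D/d = 41.0/5.5 = 7.4545
K_B = (4C+2)/(4C−3) = 31.818/26.818 = 1.1864
τ₀ = 8FD/(πd³) = 8·574·41.0/(π·5.5³) = 188272/522.68 = 360.2 MPa
τ_max = K·τ₀ = 1.1864 × 360.2 = 427.36 MPa

427 MPa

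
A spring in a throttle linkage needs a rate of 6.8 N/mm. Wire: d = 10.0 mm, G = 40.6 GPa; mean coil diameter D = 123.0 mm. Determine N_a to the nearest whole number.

4

N_a = Gd⁴/(8D³k) = (40.6×10³ × 10.0⁴)/(8 × 123.0³ × 6.8)
    = 4.06e+08 / 1.01231e+08 = 4.011 → 4 coils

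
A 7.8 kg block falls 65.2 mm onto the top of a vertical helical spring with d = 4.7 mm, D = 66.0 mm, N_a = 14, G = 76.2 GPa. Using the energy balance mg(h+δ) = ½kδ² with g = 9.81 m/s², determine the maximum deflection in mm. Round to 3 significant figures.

180 mm

k = Gd⁴/(8D³N_a) = (76.2×10³)(4.7⁴)/(8·66.0³·14) = 1.1548 N/mm
W = mg = 7.8 × 9.81 = 76.518 N
½kδ² − Wδ − Wh = 0 → δ = (W + √(W² + 2kWh))/k
δ = (76.518 + √(5855 + 11522.3))/1.1548 = (76.518 + 131.82)/1.1548 = 180.42 mm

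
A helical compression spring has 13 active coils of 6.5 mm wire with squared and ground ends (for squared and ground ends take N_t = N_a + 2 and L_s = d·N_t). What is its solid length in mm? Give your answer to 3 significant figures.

97.5 mm

squared and ground ends: N_t = N_a + 2 = 13 + 2 = 15
L_s = d·N_t = 6.5 × 15 = 97.5 mm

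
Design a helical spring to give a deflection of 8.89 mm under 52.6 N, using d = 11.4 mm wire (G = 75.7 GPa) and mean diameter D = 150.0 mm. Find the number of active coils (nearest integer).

8

Required rate k = F/δ = 52.6/8.89 = 5.9168 N/mm
N_a = Gd⁴/(8D³k) = (75.7×10³ × 11.4⁴)/(8 × 150.0³ × 5.9168)
    = 1.27854e+09 / 1.59753e+08 = 8.003 → 8 coils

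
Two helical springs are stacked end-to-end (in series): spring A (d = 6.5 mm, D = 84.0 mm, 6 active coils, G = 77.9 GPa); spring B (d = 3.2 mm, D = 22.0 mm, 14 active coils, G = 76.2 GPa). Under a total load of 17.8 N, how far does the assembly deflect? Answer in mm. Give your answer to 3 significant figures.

k_A = Gd⁴/(8D³N_a) = (77.9×10³)(6.5⁴)/(8·84.0³·6) = 4.8878 N/mm
k_B = Gd⁴/(8D³N_a) = (76.2×10³)(3.2⁴)/(8·22.0³·14) = 6.6999 N/mm
Series: 1/k_eq = 1/4.8878 + 1/6.6999 = 0.35385; k_eq = 2.8261 N/mm
δ = F/k_eq = 17.8/2.8261 = 6.2985 mm

6.30 mm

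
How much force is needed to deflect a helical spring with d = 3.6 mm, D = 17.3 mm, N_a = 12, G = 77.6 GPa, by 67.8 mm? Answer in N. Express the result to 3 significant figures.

k = Gd⁴/(8D³N_a) = (77.6×10³)(3.6⁴)/(8·17.3³·12) = 26.222 N/mm
F = k·δ = 26.222 × 67.8 = 1777.8 N

1780 N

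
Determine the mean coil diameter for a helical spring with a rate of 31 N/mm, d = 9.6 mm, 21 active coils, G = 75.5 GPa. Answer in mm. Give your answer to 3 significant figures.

49.7 mm

D = (Gd⁴/(8N_a·k))^(1/3) = (75.5×10³·9.6⁴/(8·21·31))^(1/3)
  = (123129)^(1/3) = 49.7493 mm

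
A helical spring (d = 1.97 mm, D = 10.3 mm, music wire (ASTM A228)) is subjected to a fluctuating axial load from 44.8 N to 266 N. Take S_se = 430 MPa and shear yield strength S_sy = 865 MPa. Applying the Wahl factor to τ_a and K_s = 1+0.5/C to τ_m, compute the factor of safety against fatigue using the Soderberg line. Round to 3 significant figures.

0.550

C = D/d = 10.3/1.97 = 5.2284; K_W = (4C−1)/(4C−4)+0.615/C = 1.2950; K_s = 1+0.5/C = 1.0956
F_a = (F_max−F_min)/2 = 110.6 N; F_m = (F_max+F_min)/2 = 155.4 N
τ_a = K_W·8F_aD/(πd³) = 1.2950 × 379.43 = 491.36 MPa
τ_m = K_s·8F_mD/(πd³) = 1.0956 × 533.13 = 584.11 MPa
Soderberg: 1/n_f = τ_a/S_se + τ_m/S_sy = 491.36/430 + 584.11/865 = 1.14271 + 0.67527 = 1.818
n_f = 1/1.818 = 0.5501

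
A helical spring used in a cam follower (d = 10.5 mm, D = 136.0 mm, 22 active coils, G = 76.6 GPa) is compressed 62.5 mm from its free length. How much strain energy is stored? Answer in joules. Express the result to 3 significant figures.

k = Gd⁴/(8D³N_a) = (76.6×10³)(10.5⁴)/(8·136.0³·22) = 2.1031 N/mm
U = ½kδ² = 0.5 × 2.1031 × 62.5² = 4107.6 N·mm = 4.1076 J

4.11 J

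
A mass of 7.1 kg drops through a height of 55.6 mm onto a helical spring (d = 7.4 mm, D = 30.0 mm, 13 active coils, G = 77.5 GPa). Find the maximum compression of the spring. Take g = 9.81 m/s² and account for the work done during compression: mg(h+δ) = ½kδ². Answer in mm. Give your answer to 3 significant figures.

k = Gd⁴/(8D³N_a) = (77.5×10³)(7.4⁴)/(8·30.0³·13) = 82.762 N/mm
W = mg = 7.1 × 9.81 = 69.651 N
½kδ² − Wδ − Wh = 0 → δ = (W + √(W² + 2kWh))/k
δ = (69.651 + √(4851.3 + 641008))/82.762 = (69.651 + 803.65)/82.762 = 10.552 mm

10.6 mm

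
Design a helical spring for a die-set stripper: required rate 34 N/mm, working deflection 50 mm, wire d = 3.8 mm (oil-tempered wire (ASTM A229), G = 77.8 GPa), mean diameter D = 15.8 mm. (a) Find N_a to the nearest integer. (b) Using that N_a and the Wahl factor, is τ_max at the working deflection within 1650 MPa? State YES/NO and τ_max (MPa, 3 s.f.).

N_a = Gd⁴/(8D³k) = (77.8×10³)(3.8⁴)/(8·15.8³·34) = 15.12 → N_a = 15
Actual rate k = Gd⁴/(8D³·15) = 34.274 N/mm
Working load F = kδ = 34.274·50 = 1713.7 N
C = 15.8/3.8 = 4.1579; K_W = (4C−1)/(4C−4)+0.615/C = 1.3854
τ_max = K_W·8FD/(πd³) = 1.3854·1256.5 = 1740.8 MPa
τ_max > 1650 MPa → exceeds allowable

(a) 15 coils; (b) NO, τ_max = 1740 MPa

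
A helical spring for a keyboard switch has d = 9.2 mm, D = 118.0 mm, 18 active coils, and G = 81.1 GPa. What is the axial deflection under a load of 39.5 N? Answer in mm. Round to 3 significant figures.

k = Gd⁴/(8D³N_a) = (81.1×10³)(9.2⁴)/(8·118.0³·18) = 2.4556 N/mm
δ = F/k = 39.5 / 2.4556 = 16.085 mm

16.1 mm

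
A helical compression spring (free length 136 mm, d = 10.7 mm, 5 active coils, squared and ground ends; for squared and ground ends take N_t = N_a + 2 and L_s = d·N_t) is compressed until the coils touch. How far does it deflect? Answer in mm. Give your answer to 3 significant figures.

61.1 mm

N_t = 7; L_s = 10.7·7 = 74.9 mm
δ_solid = L₀ − L_s = 136 − 74.9 = 61.1 mm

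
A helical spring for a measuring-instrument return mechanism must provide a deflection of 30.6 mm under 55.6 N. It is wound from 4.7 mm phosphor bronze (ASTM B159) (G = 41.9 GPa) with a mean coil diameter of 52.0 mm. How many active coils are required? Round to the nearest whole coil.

10

Required rate k = F/δ = 55.6/30.6 = 1.817 N/mm
N_a = Gd⁴/(8D³k) = (41.9×10³ × 4.7⁴)/(8 × 52.0³ × 1.817)
    = 2.04459e+07 / 2.04387e+06 = 10 → 10 coils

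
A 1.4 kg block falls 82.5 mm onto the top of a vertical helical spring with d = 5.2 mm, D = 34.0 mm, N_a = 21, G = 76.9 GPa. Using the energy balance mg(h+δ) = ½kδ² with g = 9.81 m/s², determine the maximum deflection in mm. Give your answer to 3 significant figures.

k = Gd⁴/(8D³N_a) = (76.9×10³)(5.2⁴)/(8·34.0³·21) = 8.5152 N/mm
W = mg = 1.4 × 9.81 = 13.734 N
½kδ² − Wδ − Wh = 0 → δ = (W + √(W² + 2kWh))/k
δ = (13.734 + √(188.62 + 19296.3))/8.5152 = (13.734 + 139.59)/8.5152 = 18.006 mm

18.0 mm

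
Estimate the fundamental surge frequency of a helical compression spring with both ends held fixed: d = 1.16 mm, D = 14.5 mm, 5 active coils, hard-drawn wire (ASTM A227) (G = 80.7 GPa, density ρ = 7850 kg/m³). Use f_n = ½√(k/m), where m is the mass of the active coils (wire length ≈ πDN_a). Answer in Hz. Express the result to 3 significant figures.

398 Hz

k = Gd⁴/(8D³N_a) = (80.7×10³)(1.16⁴)/(8·14.5³·5) = 1.1982 N/mm = 1198.2 N/m
Wire length L = πDN_a = π·14.5·5 = 227.77 mm
m = ρ·(πd²/4)·L = 7850 × 1.0568×10⁻⁶ m² × 0.22777 m = 0.0018896 kg
f_n = ½√(k/m) = 0.5·√(1198.2/0.0018896) = 0.5·√(6.3413e+05) = 398.16 Hz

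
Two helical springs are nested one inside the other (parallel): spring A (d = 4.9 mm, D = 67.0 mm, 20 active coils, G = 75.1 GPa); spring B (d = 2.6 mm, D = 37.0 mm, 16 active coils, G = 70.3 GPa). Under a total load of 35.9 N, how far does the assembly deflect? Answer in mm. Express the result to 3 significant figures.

k_A = Gd⁴/(8D³N_a) = (75.1×10³)(4.9⁴)/(8·67.0³·20) = 0.89966 N/mm
k_B = Gd⁴/(8D³N_a) = (70.3×10³)(2.6⁴)/(8·37.0³·16) = 0.49549 N/mm
Parallel: k_eq = 0.89966 + 0.49549 = 1.3952 N/mm
δ = F/k_eq = 35.9/1.3952 = 25.732 mm

25.7 mm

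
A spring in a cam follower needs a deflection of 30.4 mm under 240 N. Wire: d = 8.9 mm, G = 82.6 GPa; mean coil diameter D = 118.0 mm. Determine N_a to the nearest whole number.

Required rate k = F/δ = 240/30.4 = 7.8947 N/mm
N_a = Gd⁴/(8D³k) = (82.6×10³ × 8.9⁴)/(8 × 118.0³ × 7.8947)
    = 5.18251e+08 / 1.0377e+08 = 4.994 → 5 coils

5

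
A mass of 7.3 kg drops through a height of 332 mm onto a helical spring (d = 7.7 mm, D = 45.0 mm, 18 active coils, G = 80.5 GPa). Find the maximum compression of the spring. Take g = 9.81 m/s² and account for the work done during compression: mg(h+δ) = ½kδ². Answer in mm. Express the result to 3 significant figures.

50.4 mm

k = Gd⁴/(8D³N_a) = (80.5×10³)(7.7⁴)/(8·45.0³·18) = 21.565 N/mm
W = mg = 7.3 × 9.81 = 71.613 N
½kδ² − Wδ − Wh = 0 → δ = (W + √(W² + 2kWh))/k
δ = (71.613 + √(5128.4 + 1.02546e+06))/21.565 = (71.613 + 1015.2)/21.565 = 50.395 mm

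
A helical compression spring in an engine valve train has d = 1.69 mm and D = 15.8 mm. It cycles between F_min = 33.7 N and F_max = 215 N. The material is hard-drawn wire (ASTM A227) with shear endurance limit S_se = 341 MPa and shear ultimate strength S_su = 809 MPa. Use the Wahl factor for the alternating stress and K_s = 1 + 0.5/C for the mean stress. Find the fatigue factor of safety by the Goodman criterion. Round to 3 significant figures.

C = D/d = 15.8/1.69 = 9.3491; K_W = (4C−1)/(4C−4)+0.615/C = 1.1556; K_s = 1+0.5/C = 1.0535
F_a = (F_max−F_min)/2 = 90.65 N; F_m = (F_max+F_min)/2 = 124.35 N
τ_a = K_W·8F_aD/(πd³) = 1.1556 × 755.62 = 873.21 MPa
τ_m = K_s·8F_mD/(πd³) = 1.0535 × 1036.5 = 1092 MPa
Goodman: 1/n_f = τ_a/S_se + τ_m/S_su = 873.21/341 + 1092/809 = 2.56072 + 1.34977 = 3.9105
n_f = 1/3.9105 = 0.2557

0.256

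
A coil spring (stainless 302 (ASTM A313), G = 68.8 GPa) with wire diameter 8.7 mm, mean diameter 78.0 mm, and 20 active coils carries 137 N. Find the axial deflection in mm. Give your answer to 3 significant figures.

26.4 mm

k = Gd⁴/(8D³N_a) = (68.8×10³)(8.7⁴)/(8·78.0³·20) = 5.1911 N/mm
δ = F/k = 137 / 5.1911 = 26.391 mm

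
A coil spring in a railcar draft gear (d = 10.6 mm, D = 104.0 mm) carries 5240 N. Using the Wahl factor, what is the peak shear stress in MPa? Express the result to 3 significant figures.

1340 MPa

Spring index C = D/d = 104.0/10.6 = 9.8113
K_W = (4C−1)/(4C−4) + 0.615/C = 38.245/35.245 + 0.0627 = 1.1478
τ₀ = 8FD/(πd³) = 8·5240·104.0/(π·10.6³) = 4.35968e+06/3741.7 = 1165.2 MPa
τ_max = K·τ₀ = 1.1478 × 1165.2 = 1337.4 MPa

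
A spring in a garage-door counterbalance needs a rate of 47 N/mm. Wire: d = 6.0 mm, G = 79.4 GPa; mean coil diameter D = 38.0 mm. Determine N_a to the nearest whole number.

N_a = Gd⁴/(8D³k) = (79.4×10³ × 6.0⁴)/(8 × 38.0³ × 47)
    = 1.02902e+08 / 2.06319e+07 = 4.988 → 5 coils

5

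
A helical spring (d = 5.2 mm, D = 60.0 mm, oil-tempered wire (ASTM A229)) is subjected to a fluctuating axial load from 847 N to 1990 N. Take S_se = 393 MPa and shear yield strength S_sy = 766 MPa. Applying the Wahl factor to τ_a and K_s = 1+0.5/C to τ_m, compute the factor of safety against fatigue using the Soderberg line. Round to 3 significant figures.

0.258

C = D/d = 60.0/5.2 = 11.5385; K_W = (4C−1)/(4C−4)+0.615/C = 1.1245; K_s = 1+0.5/C = 1.0433
F_a = (F_max−F_min)/2 = 571.5 N; F_m = (F_max+F_min)/2 = 1418.5 N
τ_a = K_W·8F_aD/(πd³) = 1.1245 × 621.01 = 698.3 MPa
τ_m = K_s·8F_mD/(πd³) = 1.0433 × 1541.4 = 1608.2 MPa
Soderberg: 1/n_f = τ_a/S_se + τ_m/S_sy = 698.3/393 + 1608.2/766 = 1.77686 + 2.09945 = 3.8763
n_f = 1/3.8763 = 0.258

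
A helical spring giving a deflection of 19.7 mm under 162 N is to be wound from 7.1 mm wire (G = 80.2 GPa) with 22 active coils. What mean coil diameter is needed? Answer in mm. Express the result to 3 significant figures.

52.0 mm

Required rate k = F/δ = 162/19.7 = 8.2234 N/mm
D = (Gd⁴/(8N_a·k))^(1/3) = (80.2×10³·7.1⁴/(8·22·8.2234))^(1/3)
  = (140814)^(1/3) = 52.0254 mm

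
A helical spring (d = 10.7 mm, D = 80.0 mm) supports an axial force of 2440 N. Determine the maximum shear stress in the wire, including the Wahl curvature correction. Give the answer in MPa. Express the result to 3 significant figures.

Spring index C = D/d = 80.0/10.7 = 7.4766
K_W = (4C−1)/(4C−4) + 0.615/C = 28.907/25.907 + 0.0823 = 1.1981
τ₀ = 8FD/(πd³) = 8·2440·80.0/(π·10.7³) = 1.5616e+06/3848.6 = 405.76 MPa
τ_max = K·τ₀ = 1.1981 × 405.76 = 486.12 MPa

486 MPa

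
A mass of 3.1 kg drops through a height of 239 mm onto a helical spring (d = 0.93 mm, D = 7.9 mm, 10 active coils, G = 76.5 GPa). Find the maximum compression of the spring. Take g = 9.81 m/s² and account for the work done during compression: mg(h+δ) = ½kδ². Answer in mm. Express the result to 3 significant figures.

k = Gd⁴/(8D³N_a) = (76.5×10³)(0.93⁴)/(8·7.9³·10) = 1.4508 N/mm
W = mg = 3.1 × 9.81 = 30.411 N
½kδ² − Wδ − Wh = 0 → δ = (W + √(W² + 2kWh))/k
δ = (30.411 + √(924.83 + 21090.2))/1.4508 = (30.411 + 148.37)/1.4508 = 123.23 mm

123 mm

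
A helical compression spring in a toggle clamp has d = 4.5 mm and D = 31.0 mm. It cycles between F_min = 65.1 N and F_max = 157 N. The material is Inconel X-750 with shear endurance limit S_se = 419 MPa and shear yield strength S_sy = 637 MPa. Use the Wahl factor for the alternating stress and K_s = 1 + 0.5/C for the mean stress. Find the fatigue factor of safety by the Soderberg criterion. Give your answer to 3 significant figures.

C = D/d = 31.0/4.5 = 6.8889; K_W = (4C−1)/(4C−4)+0.615/C = 1.2166; K_s = 1+0.5/C = 1.0726
F_a = (F_max−F_min)/2 = 45.95 N; F_m = (F_max+F_min)/2 = 111.05 N
τ_a = K_W·8F_aD/(πd³) = 1.2166 × 39.806 = 48.429 MPa
τ_m = K_s·8F_mD/(πd³) = 1.0726 × 96.202 = 103.18 MPa
Soderberg: 1/n_f = τ_a/S_se + τ_m/S_sy = 48.429/419 + 103.18/637 = 0.11558 + 0.16198 = 0.27757
n_f = 1/0.27757 = 3.603

3.60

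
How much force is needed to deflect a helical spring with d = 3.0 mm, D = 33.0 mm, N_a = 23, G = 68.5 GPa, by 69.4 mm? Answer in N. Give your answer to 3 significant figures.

k = Gd⁴/(8D³N_a) = (68.5×10³)(3.0⁴)/(8·33.0³·23) = 0.8391 N/mm
F = k·δ = 0.8391 × 69.4 = 58.234 N

58.2 N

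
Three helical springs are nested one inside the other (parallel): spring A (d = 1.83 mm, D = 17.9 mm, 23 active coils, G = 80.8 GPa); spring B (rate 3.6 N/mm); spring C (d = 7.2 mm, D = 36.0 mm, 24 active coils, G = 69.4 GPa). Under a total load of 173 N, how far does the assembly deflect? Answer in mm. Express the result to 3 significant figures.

k_A = Gd⁴/(8D³N_a) = (80.8×10³)(1.83⁴)/(8·17.9³·23) = 0.85869 N/mm
k_C = Gd⁴/(8D³N_a) = (69.4×10³)(7.2⁴)/(8·36.0³·24) = 20.82 N/mm
Parallel: k_eq = 0.85869 + 3.6 + 20.82 = 25.279 N/mm
δ = F/k_eq = 173/25.279 = 6.8437 mm

6.84 mm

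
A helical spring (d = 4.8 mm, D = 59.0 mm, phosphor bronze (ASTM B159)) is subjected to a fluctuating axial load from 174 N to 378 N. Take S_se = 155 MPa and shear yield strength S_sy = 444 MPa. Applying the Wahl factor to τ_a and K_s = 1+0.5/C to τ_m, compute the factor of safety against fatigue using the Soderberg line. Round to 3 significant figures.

C = D/d = 59.0/4.8 = 12.2917; K_W = (4C−1)/(4C−4)+0.615/C = 1.1165; K_s = 1+0.5/C = 1.0407
F_a = (F_max−F_min)/2 = 102 N; F_m = (F_max+F_min)/2 = 276 N
τ_a = K_W·8F_aD/(πd³) = 1.1165 × 138.57 = 154.71 MPa
τ_m = K_s·8F_mD/(πd³) = 1.0407 × 374.95 = 390.21 MPa
Soderberg: 1/n_f = τ_a/S_se + τ_m/S_sy = 154.71/155 + 390.21/444 = 0.99811 + 0.87884 = 1.877
n_f = 1/1.877 = 0.5328

0.533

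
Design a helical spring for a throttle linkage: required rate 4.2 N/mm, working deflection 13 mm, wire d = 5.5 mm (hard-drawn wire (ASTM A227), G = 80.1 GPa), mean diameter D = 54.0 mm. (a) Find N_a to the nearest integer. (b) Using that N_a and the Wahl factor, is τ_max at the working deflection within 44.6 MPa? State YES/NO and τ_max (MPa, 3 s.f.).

(a) 14 coils; (b) NO, τ_max = 51.3 MPa

N_a = Gd⁴/(8D³k) = (80.1×10³)(5.5⁴)/(8·54.0³·4.2) = 13.85 → N_a = 14
Actual rate k = Gd⁴/(8D³·14) = 4.1561 N/mm
Working load F = kδ = 4.1561·13 = 54.029 N
C = 54.0/5.5 = 9.8182; K_W = (4C−1)/(4C−4)+0.615/C = 1.1477
τ_max = K_W·8FD/(πd³) = 1.1477·44.655 = 51.25 MPa
τ_max > 44.6 MPa → exceeds allowable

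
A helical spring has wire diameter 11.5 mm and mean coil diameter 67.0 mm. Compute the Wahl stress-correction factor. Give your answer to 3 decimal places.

1.261

C = D/d = 67.0/11.5 = 5.8261
K_W = (4C−1)/(4C−4) + 0.615/C = 22.304/19.304 + 0.1056 = 1.2610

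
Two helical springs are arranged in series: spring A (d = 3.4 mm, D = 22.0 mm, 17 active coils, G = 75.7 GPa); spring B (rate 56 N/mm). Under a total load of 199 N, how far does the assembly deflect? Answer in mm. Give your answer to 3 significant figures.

32.0 mm

k_A = Gd⁴/(8D³N_a) = (75.7×10³)(3.4⁴)/(8·22.0³·17) = 6.9856 N/mm
Series: 1/k_eq = 1/6.9856 + 1/56 = 0.16101; k_eq = 6.2109 N/mm
δ = F/k_eq = 199/6.2109 = 32.041 mm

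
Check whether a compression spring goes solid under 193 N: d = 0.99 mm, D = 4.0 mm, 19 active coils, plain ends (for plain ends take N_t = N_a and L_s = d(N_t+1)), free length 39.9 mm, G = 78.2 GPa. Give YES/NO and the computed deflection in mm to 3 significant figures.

YES, δ = 25.0 mm

k = Gd⁴/(8D³N_a) = (78.2×10³)(0.99⁴)/(8·4.0³·19) = 7.7219 N/mm
N_t = 19; L_s = 0.99·20 = 19.8 mm; δ_solid = L₀ − L_s = 39.9 − 19.8 = 20.1 mm
δ = F/k = 193/7.7219 = 24.994 mm
δ ≥ δ_solid → spring goes solid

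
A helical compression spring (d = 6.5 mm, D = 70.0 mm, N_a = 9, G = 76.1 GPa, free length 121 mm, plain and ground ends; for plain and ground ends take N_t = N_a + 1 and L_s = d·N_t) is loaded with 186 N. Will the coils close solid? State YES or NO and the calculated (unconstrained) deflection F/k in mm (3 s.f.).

k = Gd⁴/(8D³N_a) = (76.1×10³)(6.5⁴)/(8·70.0³·9) = 5.5006 N/mm
N_t = 10; L_s = 6.5·10 = 65 mm; δ_solid = L₀ − L_s = 121 − 65 = 56 mm
δ = F/k = 186/5.5006 = 33.814 mm
δ < δ_solid → spring does not go solid

NO, δ = 33.8 mm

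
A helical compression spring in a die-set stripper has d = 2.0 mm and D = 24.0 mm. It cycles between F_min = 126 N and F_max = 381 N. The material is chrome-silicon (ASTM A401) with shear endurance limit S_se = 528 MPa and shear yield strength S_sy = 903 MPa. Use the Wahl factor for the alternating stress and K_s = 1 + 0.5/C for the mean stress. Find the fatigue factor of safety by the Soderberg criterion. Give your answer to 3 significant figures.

C = D/d = 24.0/2.0 = 12.0000; K_W = (4C−1)/(4C−4)+0.615/C = 1.1194; K_s = 1+0.5/C = 1.0417
F_a = (F_max−F_min)/2 = 127.5 N; F_m = (F_max+F_min)/2 = 253.5 N
τ_a = K_W·8F_aD/(πd³) = 1.1194 × 974.03 = 1090.4 MPa
τ_m = K_s·8F_mD/(πd³) = 1.0417 × 1936.6 = 2017.3 MPa
Soderberg: 1/n_f = τ_a/S_se + τ_m/S_sy = 1090.4/528 + 2017.3/903 = 2.06507 + 2.23399 = 4.2991
n_f = 1/4.2991 = 0.2326

0.233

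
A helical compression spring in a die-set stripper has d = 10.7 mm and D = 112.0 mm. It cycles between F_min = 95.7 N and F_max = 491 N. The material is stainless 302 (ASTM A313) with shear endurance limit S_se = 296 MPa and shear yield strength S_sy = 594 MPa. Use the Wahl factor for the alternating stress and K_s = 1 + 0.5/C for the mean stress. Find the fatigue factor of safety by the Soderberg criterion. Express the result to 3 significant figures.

C = D/d = 112.0/10.7 = 10.4673; K_W = (4C−1)/(4C−4)+0.615/C = 1.1380; K_s = 1+0.5/C = 1.0478
F_a = (F_max−F_min)/2 = 197.65 N; F_m = (F_max+F_min)/2 = 293.35 N
τ_a = K_W·8F_aD/(πd³) = 1.1380 × 46.015 = 52.364 MPa
τ_m = K_s·8F_mD/(πd³) = 1.0478 × 68.296 = 71.558 MPa
Soderberg: 1/n_f = τ_a/S_se + τ_m/S_sy = 52.364/296 + 71.558/594 = 0.17691 + 0.12047 = 0.29737
n_f = 1/0.29737 = 3.363

3.36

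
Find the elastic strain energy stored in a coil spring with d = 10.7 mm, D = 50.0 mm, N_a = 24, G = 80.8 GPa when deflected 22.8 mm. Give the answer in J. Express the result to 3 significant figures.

k = Gd⁴/(8D³N_a) = (80.8×10³)(10.7⁴)/(8·50.0³·24) = 44.13 N/mm
U = ½kδ² = 0.5 × 44.13 × 22.8² = 11470 N·mm = 11.47 J

11.5 J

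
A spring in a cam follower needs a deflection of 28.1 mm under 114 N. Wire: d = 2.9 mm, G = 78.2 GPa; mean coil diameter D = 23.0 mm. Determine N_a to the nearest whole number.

Required rate k = F/δ = 114/28.1 = 4.0569 N/mm
N_a = Gd⁴/(8D³k) = (78.2×10³ × 2.9⁴)/(8 × 23.0³ × 4.0569)
    = 5.53094e+06 / 394886 = 14.01 → 14 coils

14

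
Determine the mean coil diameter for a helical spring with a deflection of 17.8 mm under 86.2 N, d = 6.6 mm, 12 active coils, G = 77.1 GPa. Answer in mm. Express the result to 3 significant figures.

Required rate k = F/δ = 86.2/17.8 = 4.8427 N/mm
D = (Gd⁴/(8N_a·k))^(1/3) = (77.1×10³·6.6⁴/(8·12·4.8427))^(1/3)
  = (314682)^(1/3) = 68.0180 mm

68.0 mm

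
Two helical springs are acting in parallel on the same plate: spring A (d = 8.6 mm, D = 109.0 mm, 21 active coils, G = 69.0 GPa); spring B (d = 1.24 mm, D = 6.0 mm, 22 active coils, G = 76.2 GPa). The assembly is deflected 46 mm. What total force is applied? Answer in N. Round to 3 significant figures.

298 N

k_A = Gd⁴/(8D³N_a) = (69.0×10³)(8.6⁴)/(8·109.0³·21) = 1.7348 N/mm
k_B = Gd⁴/(8D³N_a) = (76.2×10³)(1.24⁴)/(8·6.0³·22) = 4.7389 N/mm
Parallel: k_eq = 1.7348 + 4.7389 = 6.4737 N/mm
F = k_eq·δ = 6.4737·46 = 297.79 N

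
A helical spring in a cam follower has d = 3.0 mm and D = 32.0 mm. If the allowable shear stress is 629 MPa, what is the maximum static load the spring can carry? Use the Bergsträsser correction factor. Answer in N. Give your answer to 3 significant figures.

185 N

C = D/d = 32.0/3.0 = 10.6667
K_B = (4C+2)/(4C−3) = 44.667/39.667 = 1.1261
τ_max = K·8FD/(πd³) → F_max = τ_allow·πd³/(8DK)
F_max = 629·π·3.0³/(8·32.0·1.1261) = 53354/288.27 = 185.08 N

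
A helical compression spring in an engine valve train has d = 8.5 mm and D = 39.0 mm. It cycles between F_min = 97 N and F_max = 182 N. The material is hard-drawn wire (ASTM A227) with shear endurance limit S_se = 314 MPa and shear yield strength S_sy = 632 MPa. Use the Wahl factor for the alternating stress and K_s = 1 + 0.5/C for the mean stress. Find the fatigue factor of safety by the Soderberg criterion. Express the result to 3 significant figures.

14.5

C = D/d = 39.0/8.5 = 4.5882; K_W = (4C−1)/(4C−4)+0.615/C = 1.3431; K_s = 1+0.5/C = 1.1090
F_a = (F_max−F_min)/2 = 42.5 N; F_m = (F_max+F_min)/2 = 139.5 N
τ_a = K_W·8F_aD/(πd³) = 1.3431 × 6.8729 = 9.2306 MPa
τ_m = K_s·8F_mD/(πd³) = 1.1090 × 22.559 = 25.017 MPa
Soderberg: 1/n_f = τ_a/S_se + τ_m/S_sy = 9.2306/314 + 25.017/632 = 0.02940 + 0.03958 = 0.068981
n_f = 1/0.068981 = 14.5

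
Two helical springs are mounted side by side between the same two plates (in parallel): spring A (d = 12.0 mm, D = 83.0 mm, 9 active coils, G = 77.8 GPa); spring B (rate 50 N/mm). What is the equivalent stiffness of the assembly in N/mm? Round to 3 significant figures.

k_A = Gd⁴/(8D³N_a) = (77.8×10³)(12.0⁴)/(8·83.0³·9) = 39.187 N/mm
Parallel: k_eq = 39.187 + 50 = 89.187 N/mm

89.2 N/mm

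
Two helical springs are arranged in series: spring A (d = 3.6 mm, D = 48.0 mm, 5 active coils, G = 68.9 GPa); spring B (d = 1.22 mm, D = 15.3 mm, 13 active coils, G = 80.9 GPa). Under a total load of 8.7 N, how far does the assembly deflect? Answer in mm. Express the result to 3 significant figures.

21.4 mm

k_A = Gd⁴/(8D³N_a) = (68.9×10³)(3.6⁴)/(8·48.0³·5) = 2.616 N/mm
k_B = Gd⁴/(8D³N_a) = (80.9×10³)(1.22⁴)/(8·15.3³·13) = 0.48115 N/mm
Series: 1/k_eq = 1/2.616 + 1/0.48115 = 2.4606; k_eq = 0.4064 N/mm
δ = F/k_eq = 8.7/0.4064 = 21.407 mm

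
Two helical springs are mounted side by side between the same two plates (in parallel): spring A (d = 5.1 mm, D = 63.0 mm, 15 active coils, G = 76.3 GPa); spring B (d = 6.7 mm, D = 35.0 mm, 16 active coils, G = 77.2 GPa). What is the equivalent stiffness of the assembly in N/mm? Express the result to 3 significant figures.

30.1 N/mm

k_A = Gd⁴/(8D³N_a) = (76.3×10³)(5.1⁴)/(8·63.0³·15) = 1.7203 N/mm
k_B = Gd⁴/(8D³N_a) = (77.2×10³)(6.7⁴)/(8·35.0³·16) = 28.347 N/mm
Parallel: k_eq = 1.7203 + 28.347 = 30.067 N/mm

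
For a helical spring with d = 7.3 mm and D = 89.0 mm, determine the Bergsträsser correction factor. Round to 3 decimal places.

C = D/d = 89.0/7.3 = 12.1918
K_B = (4C+2)/(4C−3) = 50.767/45.767 = 1.1092

1.109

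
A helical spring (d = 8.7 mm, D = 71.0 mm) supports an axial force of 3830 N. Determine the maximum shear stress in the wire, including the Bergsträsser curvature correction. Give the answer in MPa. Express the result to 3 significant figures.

Spring index C = D/d = 71.0/8.7 = 8.1609
K_B = (4C+2)/(4C−3) = 34.644/29.644 = 1.1687
τ₀ = 8FD/(πd³) = 8·3830·71.0/(π·8.7³) = 2.17544e+06/2068.7 = 1051.6 MPa
τ_max = K·τ₀ = 1.1687 × 1051.6 = 1228.9 MPa

1230 MPa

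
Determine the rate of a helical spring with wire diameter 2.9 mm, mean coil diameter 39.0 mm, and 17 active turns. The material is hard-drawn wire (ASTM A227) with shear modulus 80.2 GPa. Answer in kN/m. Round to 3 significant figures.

0.703 kN/m

k = Gd⁴/(8D³N_a) = (80.2×10³ × 2.9⁴) / (8 × 39.0³ × 17)
  = 5.67239e+06 / 8.06738e+06 = 0.70313 N/mm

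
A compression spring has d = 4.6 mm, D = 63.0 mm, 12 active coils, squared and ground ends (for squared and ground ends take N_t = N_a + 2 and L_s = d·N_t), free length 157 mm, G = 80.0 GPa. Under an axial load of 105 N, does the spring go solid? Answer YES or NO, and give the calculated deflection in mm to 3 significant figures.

k = Gd⁴/(8D³N_a) = (80.0×10³)(4.6⁴)/(8·63.0³·12) = 1.4922 N/mm
N_t = 14; L_s = 4.6·14 = 64.4 mm; δ_solid = L₀ − L_s = 157 − 64.4 = 92.6 mm
δ = F/k = 105/1.4922 = 70.366 mm
δ < δ_solid → spring does not go solid

NO, δ = 70.4 mm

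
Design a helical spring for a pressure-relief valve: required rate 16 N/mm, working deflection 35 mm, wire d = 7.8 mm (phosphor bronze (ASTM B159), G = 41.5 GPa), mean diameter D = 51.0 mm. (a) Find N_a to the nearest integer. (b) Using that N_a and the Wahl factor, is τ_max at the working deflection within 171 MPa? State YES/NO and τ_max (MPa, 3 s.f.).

N_a = Gd⁴/(8D³k) = (41.5×10³)(7.8⁴)/(8·51.0³·16) = 9.047 → N_a = 9
Actual rate k = Gd⁴/(8D³·9) = 16.084 N/mm
Working load F = kδ = 16.084·35 = 562.93 N
C = 51.0/7.8 = 6.5385; K_W = (4C−1)/(4C−4)+0.615/C = 1.2295
τ_max = K_W·8FD/(πd³) = 1.2295·154.06 = 189.41 MPa
τ_max > 171 MPa → exceeds allowable

(a) 9 coils; (b) NO, τ_max = 189 MPa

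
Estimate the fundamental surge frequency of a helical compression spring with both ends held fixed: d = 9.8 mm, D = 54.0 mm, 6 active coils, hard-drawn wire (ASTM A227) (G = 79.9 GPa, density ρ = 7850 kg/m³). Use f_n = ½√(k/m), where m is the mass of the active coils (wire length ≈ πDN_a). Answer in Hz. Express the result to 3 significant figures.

201 Hz

k = Gd⁴/(8D³N_a) = (79.9×10³)(9.8⁴)/(8·54.0³·6) = 97.505 N/mm = 97505 N/m
Wire length L = πDN_a = π·54.0·6 = 1017.9 mm
m = ρ·(πd²/4)·L = 7850 × 75.43×10⁻⁶ m² × 1.0179 m = 0.60271 kg
f_n = ½√(k/m) = 0.5·√(97505/0.60271) = 0.5·√(1.6178e+05) = 201.11 Hz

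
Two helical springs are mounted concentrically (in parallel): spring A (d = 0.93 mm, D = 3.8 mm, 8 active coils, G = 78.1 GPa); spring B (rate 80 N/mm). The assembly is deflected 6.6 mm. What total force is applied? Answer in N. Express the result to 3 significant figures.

k_A = Gd⁴/(8D³N_a) = (78.1×10³)(0.93⁴)/(8·3.8³·8) = 16.636 N/mm
Parallel: k_eq = 16.636 + 80 = 96.636 N/mm
F = k_eq·δ = 96.636·6.6 = 637.8 N

638 N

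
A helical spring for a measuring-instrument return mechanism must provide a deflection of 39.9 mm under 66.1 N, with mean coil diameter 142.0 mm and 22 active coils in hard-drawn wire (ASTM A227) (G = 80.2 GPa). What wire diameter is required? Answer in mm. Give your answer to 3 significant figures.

10.1 mm

Required rate k = F/δ = 66.1/39.9 = 1.6566 N/mm
d = (8D³N_a·k / G)^(1/4) = (8·142.0³·22·1.6566 / (80.2×10³))^0.25
  = (10410)^0.25 = 10.1009 mm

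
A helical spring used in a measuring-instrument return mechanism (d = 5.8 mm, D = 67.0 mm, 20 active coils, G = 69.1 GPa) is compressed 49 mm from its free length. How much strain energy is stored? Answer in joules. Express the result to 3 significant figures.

k = Gd⁴/(8D³N_a) = (69.1×10³)(5.8⁴)/(8·67.0³·20) = 1.625 N/mm
U = ½kδ² = 0.5 × 1.625 × 49² = 1950.8 N·mm = 1.9508 J

1.95 J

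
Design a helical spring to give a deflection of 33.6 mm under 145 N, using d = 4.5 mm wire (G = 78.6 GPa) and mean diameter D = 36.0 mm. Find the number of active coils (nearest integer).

20

Required rate k = F/δ = 145/33.6 = 4.3155 N/mm
N_a = Gd⁴/(8D³k) = (78.6×10³ × 4.5⁴)/(8 × 36.0³ × 4.3155)
    = 3.22309e+07 / 1.61074e+06 = 20.01 → 20 coils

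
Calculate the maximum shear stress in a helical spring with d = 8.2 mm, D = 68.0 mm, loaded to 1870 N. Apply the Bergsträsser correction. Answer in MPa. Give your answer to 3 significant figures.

685 MPa

Spring index C = D/d = 68.0/8.2 = 8.2927
K_B = (4C+2)/(4C−3) = 35.171/30.171 = 1.1657
τ₀ = 8FD/(πd³) = 8·1870·68.0/(π·8.2³) = 1.01728e+06/1732.2 = 587.29 MPa
τ_max = K·τ₀ = 1.1657 × 587.29 = 684.61 MPa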